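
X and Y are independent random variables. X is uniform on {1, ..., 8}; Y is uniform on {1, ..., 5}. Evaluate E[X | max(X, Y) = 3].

12/5

Outcomes with max(X, Y) = 3: (1,3), (2,3), (3,1), (3,2), (3,3), each with probability 1/40.
E[X | max(X, Y) = 3] = (1 + 2 + 3 + 3 + 3) / 5 = 12/5.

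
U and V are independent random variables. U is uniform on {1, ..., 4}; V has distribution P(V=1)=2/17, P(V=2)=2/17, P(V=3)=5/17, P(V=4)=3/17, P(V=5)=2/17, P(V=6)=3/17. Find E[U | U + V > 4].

147/53

P(U + V > 4) = 53/68.
Summing U·P(x,y) over outcomes with U + V > 4 gives 147/68.
E[U | U + V > 4] = (147/68) / (53/68) = 147/53.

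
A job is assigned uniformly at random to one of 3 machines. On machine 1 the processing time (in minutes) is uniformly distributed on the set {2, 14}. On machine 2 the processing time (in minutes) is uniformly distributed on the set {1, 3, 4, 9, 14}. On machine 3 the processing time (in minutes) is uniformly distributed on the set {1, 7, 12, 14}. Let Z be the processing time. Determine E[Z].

E[Z | machine 1] = (2+14)/2 = 8.
E[Z | machine 2] = (1+3+4+9+14)/5 = 31/5.
E[Z | machine 3] = (1+7+12+14)/4 = 17/2.
E[Z] = (1/3)·(8) + (1/3)·(31/5) + (1/3)·(17/2) = 227/30.

227/30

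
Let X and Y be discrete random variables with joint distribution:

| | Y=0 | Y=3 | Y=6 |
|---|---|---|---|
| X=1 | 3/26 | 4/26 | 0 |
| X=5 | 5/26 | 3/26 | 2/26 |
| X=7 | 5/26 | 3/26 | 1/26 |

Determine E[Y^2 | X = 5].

P(X = 5) = 5/13.
Σ Y^2·P over the event = 0·(5/26) + 9·(3/26) + 36·(2/26) = 99/26.
E[Y^2 | X = 5] = (99/26) / (5/13) = 99/10.

99/10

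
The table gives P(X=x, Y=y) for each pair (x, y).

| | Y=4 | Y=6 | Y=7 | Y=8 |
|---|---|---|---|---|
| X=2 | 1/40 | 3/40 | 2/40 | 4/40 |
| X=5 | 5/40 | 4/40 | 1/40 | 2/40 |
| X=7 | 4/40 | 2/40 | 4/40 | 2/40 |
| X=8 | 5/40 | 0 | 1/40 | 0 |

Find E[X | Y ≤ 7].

45/8

P(Y ≤ 7) = 4/5.
Summing X·P(X=x,Y=y) over the conditioning event gives 9/2.
E[X | Y ≤ 7] = (9/2) / (4/5) = 45/8.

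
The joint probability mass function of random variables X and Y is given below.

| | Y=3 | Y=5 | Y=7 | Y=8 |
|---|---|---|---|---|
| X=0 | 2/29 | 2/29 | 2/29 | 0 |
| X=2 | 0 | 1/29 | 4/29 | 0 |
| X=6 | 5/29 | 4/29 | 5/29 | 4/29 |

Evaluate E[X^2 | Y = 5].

P(Y = 5) = 7/29.
Summing X^2·P(X=x,Y=y) over the conditioning event gives 148/29.
E[X^2 | Y = 5] = (148/29) / (7/29) = 148/7.

148/7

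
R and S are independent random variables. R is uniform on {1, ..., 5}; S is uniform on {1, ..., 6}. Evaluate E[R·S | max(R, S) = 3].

Outcomes with max(R, S) = 3: (1,3), (2,3), (3,1), (3,2), (3,3), each with probability 1/30.
E[R·S | max(R, S) = 3] = (3 + 6 + 3 + 6 + 9) / 5 = 27/5.

27/5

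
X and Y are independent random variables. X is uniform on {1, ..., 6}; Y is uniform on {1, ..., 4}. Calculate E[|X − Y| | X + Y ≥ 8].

2

Outcomes with X + Y ≥ 8: (4,4), (5,3), (5,4), (6,2), (6,3), (6,4), each with probability 1/24.
E[|X − Y| | X + Y ≥ 8] = (0 + 2 + 1 + 4 + 3 + 2) / 6 = 2.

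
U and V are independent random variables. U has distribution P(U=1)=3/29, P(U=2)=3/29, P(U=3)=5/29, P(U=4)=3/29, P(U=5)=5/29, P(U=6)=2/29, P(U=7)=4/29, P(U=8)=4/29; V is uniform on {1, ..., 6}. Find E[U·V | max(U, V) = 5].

185/13

P(max(U, V) = 5) = 13/58.
Summing UV·P(x,y) over outcomes with max(U, V) = 5 gives 185/58.
E[U·V | max(U, V) = 5] = (185/58) / (13/58) = 185/13.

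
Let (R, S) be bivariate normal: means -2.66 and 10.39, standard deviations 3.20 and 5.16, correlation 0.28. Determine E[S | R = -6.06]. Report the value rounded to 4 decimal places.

The regression of S on R has slope ρ·σ_S/σ_R and passes through (μ_R, μ_S).
E[S | R=-6.06] = 10.39 + (0.28)·(5.16/3.20)·(-6.06 − (-2.66)) = 10.39 + (0.4515)·(-3.4) = 8.8549.

8.8549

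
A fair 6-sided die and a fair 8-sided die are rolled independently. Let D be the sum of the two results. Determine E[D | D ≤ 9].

P(D ≤ 9) = 11/16.
Σ over the event: 2·1/48 + 3·1/24 + 4·1/16 + 5·1/12 + 6·5/48 + 7·1/8 + 8·1/8 + 9·1/8 = 107/24.
E[D | D ≤ 9] = (107/24) / (11/16) = 214/33.

214/33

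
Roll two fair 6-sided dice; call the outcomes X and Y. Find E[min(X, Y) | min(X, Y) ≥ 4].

41/9

Outcomes with min(X, Y) ≥ 4: (4,4), (4,5), (4,6), (5,4), (5,5), (5,6), (6,4), (6,5), (6,6), each with probability 1/36.
E[min(X, Y) | min(X, Y) ≥ 4] = (4 + 4 + 4 + 4 + 5 + 5 + 4 + 5 + 6) / 9 = 41/9.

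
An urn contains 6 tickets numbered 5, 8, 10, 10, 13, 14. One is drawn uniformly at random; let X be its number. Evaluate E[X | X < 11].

33/4

P(X < 11) = 2/3.
Σ over the event: 5·1/6 + 8·1/6 + 10·1/3 = 11/2.
E[X | X < 11] = (11/2) / (2/3) = 33/4.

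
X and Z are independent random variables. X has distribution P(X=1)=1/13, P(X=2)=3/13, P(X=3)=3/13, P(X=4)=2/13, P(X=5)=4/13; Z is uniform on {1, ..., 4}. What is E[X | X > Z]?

128/31

P(X > Z) = 31/52.
Summing X·P(x,y) over outcomes with X > Z gives 32/13.
E[X | X > Z] = (32/13) / (31/52) = 128/31.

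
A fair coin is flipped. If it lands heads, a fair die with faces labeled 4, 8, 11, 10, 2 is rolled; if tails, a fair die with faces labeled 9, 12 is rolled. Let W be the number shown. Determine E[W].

E[W | heads] = (4+8+11+10+2)/5 = 7.
E[W | tails] = (9+12)/2 = 21/2.
By the law of total expectation,
E[W] = (1/2)·(7) + (1/2)·(21/2) = 35/4.

35/4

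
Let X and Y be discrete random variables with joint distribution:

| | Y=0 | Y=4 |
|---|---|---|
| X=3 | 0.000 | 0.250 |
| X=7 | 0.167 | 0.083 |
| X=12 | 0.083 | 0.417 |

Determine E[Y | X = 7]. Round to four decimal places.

P(X = 7) = 0.250.
Summing Y·P(X=x,Y=y) over the conditioning event gives 0.332.
E[Y | X = 7] = (0.332) / (0.250) = 1.3280.

1.3280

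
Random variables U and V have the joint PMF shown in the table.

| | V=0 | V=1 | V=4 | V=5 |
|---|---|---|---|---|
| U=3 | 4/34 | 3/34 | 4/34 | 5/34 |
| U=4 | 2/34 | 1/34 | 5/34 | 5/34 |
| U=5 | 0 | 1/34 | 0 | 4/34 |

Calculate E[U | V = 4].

32/9

P(V = 4) = 9/34.
Σ U·P over the event = 3·(4/34) + 4·(5/34) = 16/17.
E[U | V = 4] = (16/17) / (9/34) = 32/9.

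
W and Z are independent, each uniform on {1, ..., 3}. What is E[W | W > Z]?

Outcomes with W > Z: (2,1), (3,1), (3,2), each with probability 1/9.
E[W | W > Z] = (2 + 3 + 3) / 3 = 8/3.

8/3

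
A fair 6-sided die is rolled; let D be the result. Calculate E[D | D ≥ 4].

5

Given D ≥ 4, D is equally likely to be any of {4, 5, 6}.
E[D | D ≥ 4] = (4 + 5 + 6) / 3 = 5.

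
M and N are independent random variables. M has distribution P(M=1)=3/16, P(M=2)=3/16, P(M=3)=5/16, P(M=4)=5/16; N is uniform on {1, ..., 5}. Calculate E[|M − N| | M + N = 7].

P(M + N = 7) = 13/80.
Summing |M−N|·P(x,y) over outcomes with M + N = 7 gives 19/80.
E[|M − N| | M + N = 7] = (19/80) / (13/80) = 19/13.

19/13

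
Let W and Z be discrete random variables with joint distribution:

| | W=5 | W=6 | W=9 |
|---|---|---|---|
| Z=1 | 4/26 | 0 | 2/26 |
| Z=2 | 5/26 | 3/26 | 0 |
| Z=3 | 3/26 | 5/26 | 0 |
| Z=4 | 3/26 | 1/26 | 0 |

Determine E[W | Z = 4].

21/4

P(Z = 4) = 2/13.
Σ W·P over the event = 5·(3/26) + 6·(1/26) = 21/26.
E[W | Z = 4] = (21/26) / (2/13) = 21/4.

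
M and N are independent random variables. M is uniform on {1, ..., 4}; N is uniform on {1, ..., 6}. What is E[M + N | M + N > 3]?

136/21

P(M + N > 3) = 7/8.
Summing (M+N)·P(x,y) over outcomes with M + N > 3 gives 17/3.
E[M + N | M + N > 3] = (17/3) / (7/8) = 136/21.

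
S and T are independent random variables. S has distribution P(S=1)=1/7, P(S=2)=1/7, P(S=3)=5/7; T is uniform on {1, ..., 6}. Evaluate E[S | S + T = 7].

18/7

P(S + T = 7) = 1/6.
Summing S·P(x,y) over outcomes with S + T = 7 gives 3/7.
E[S | S + T = 7] = (3/7) / (1/6) = 18/7.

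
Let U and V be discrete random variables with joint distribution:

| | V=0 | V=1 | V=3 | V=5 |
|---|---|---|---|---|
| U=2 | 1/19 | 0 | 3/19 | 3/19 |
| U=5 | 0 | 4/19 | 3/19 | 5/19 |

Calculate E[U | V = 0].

P(V = 0) = 1/19.
Summing U·P(U=x,V=y) over the conditioning event gives 2/19.
E[U | V = 0] = (2/19) / (1/19) = 2.

2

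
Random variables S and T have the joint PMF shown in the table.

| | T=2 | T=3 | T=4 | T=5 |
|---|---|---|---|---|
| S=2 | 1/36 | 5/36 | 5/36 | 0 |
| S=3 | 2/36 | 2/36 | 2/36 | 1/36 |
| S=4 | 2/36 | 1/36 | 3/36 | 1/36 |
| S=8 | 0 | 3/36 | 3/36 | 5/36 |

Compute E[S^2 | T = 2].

P(T = 2) = 5/36.
Σ S^2·P over the event = 4·(1/36) + 9·(2/36) + 16·(2/36) = 3/2.
E[S^2 | T = 2] = (3/2) / (5/36) = 54/5.

54/5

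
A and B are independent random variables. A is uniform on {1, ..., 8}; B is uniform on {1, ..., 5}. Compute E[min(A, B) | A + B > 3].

P(A + B > 3) = 37/40.
Summing min(A,B)·P(x,y) over outcomes with A + B > 3 gives 97/40.
E[min(A, B) | A + B > 3] = (97/40) / (37/40) = 97/37.

97/37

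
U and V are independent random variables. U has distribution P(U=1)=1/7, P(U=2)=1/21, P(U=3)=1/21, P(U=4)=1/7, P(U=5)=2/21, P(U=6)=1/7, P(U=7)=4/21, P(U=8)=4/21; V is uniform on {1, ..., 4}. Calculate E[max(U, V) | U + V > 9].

P(U + V > 9) = 23/84.
Summing max(U,V)·P(x,y) over outcomes with U + V > 9 gives 85/42.
E[max(U, V) | U + V > 9] = (85/42) / (23/84) = 170/23.

170/23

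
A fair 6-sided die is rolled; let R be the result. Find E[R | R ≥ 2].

4

Given R ≥ 2, R is equally likely to be any of {2, 3, 4, 5, 6}.
E[R | R ≥ 2] = (2 + 3 + 4 + 5 + 6) / 5 = 4.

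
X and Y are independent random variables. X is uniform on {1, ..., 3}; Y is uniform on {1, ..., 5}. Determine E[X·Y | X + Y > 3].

P(X + Y > 3) = 4/5.
Summing XY·P(x,y) over outcomes with X + Y > 3 gives 17/3.
E[X·Y | X + Y > 3] = (17/3) / (4/5) = 85/12.

85/12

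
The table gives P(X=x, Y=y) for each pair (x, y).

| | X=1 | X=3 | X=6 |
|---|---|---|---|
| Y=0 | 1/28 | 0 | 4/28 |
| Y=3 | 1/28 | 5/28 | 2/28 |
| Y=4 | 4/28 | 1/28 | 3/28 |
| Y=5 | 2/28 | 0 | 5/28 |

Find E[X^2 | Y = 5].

P(Y = 5) = 1/4.
Σ X^2·P over the event = 1·(2/28) + 36·(5/28) = 13/2.
E[X^2 | Y = 5] = (13/2) / (1/4) = 26.

26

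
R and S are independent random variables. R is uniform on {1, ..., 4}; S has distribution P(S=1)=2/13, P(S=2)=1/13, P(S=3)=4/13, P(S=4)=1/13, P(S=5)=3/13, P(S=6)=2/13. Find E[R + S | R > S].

21/4

P(R > S) = 3/13.
Summing (R+S)·P(x,y) over outcomes with R > S gives 63/52.
E[R + S | R > S] = (63/52) / (3/13) = 21/4.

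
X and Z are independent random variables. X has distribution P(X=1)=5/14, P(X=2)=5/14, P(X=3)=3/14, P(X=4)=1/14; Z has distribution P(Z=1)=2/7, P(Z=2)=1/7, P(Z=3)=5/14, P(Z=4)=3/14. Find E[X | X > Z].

138/49

P(X > Z) = 1/4.
Summing X·P(x,y) over outcomes with X > Z gives 69/98.
E[X | X > Z] = (69/98) / (1/4) = 138/49.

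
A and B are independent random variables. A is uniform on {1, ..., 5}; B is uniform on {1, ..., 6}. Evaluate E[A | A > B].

P(A > B) = 1/3.
Summing A·P(x,y) over outcomes with A > B gives 4/3.
E[A | A > B] = (4/3) / (1/3) = 4.

4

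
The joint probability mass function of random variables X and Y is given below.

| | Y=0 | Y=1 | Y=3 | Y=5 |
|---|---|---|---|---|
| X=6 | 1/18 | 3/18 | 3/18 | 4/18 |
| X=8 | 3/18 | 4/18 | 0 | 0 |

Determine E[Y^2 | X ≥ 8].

P(X ≥ 8) = 7/18.
Summing Y^2·P(X=x,Y=y) over the conditioning event gives 2/9.
E[Y^2 | X ≥ 8] = (2/9) / (7/18) = 4/7.

4/7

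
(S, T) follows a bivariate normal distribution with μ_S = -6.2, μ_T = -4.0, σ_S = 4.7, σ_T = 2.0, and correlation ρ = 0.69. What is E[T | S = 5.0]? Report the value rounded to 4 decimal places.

For a bivariate normal, E[T | S=x] = μ_T + ρ·(σ_T/σ_S)·(x − μ_S).
E[T | S=5.0] = -4.0 + (0.69)·(2.0/4.7)·(5.0 − (-6.2)) = -4.0 + (0.29362)·(11.2) = -0.7115.

-0.7115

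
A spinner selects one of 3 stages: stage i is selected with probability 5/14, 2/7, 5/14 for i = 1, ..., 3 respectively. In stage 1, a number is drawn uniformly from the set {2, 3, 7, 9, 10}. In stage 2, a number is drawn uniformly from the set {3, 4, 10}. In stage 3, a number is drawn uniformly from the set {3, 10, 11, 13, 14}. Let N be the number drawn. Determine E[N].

157/21

E[N | stage 1] = (2+3+7+9+10)/5 = 31/5.
E[N | stage 2] = (3+4+10)/3 = 17/3.
E[N | stage 3] = (3+10+11+13+14)/5 = 51/5.
By the law of total expectation,
E[N] = (5/14)·(31/5) + (2/7)·(17/3) + (5/14)·(51/5) = 157/21.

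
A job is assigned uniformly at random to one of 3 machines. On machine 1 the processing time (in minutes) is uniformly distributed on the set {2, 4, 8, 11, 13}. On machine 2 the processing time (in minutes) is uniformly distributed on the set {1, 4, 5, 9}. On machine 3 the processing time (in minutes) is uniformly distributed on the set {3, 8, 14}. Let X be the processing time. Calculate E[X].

1241/180

E[X | machine 1] = (2+4+8+11+13)/5 = 38/5.
E[X | machine 2] = (1+4+5+9)/4 = 19/4.
E[X | machine 3] = (3+8+14)/3 = 25/3.
E[X] = (1/3)·(38/5) + (1/3)·(19/4) + (1/3)·(25/3) = 1241/180.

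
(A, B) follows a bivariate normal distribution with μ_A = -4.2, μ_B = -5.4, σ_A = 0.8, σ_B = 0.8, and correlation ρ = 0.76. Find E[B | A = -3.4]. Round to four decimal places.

-4.7920

For a bivariate normal, E[B | A=x] = μ_B + ρ·(σ_B/σ_A)·(x − μ_A).
E[B | A=-3.4] = -5.4 + (0.76)·(0.8/0.8)·(-3.4 − (-4.2)) = -5.4 + (0.76)·(0.8) = -4.7920.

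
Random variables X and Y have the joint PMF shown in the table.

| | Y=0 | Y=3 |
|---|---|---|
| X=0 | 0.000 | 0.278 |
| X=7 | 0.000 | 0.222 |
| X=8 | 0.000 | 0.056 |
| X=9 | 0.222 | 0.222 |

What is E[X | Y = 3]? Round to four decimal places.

P(Y = 3) = 0.778.
Σ X·P over the event = 0·(0.278) + 7·(0.222) + 8·(0.056) + 9·(0.222) = 4.000.
E[X | Y = 3] = (4.000) / (0.778) = 5.1414.

5.1414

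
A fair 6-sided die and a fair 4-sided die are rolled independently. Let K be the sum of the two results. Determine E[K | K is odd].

P(K is odd) = 1/2.
Σ over the event: 3·1/12 + 5·1/6 + 7·1/6 + 9·1/12 = 3.
E[K | K is odd] = (3) / (1/2) = 6.

6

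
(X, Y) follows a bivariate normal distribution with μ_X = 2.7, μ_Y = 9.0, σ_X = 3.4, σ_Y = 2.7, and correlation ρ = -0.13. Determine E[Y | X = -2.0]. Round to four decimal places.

For a bivariate normal, E[Y | X=x] = μ_Y + ρ·(σ_Y/σ_X)·(x − μ_X).
E[Y | X=-2.0] = 9.0 + (-0.13)·(2.7/3.4)·(-2.0 − (2.7)) = 9.0 + (-0.10324)·(-4.7) = 9.4852.

9.4852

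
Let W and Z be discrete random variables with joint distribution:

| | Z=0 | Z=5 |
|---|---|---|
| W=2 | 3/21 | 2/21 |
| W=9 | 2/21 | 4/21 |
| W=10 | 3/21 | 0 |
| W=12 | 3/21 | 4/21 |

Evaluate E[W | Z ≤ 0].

90/11

P(Z ≤ 0) = 11/21.
Summing W·P(W=x,Z=y) over the conditioning event gives 30/7.
E[W | Z ≤ 0] = (30/7) / (11/21) = 90/11.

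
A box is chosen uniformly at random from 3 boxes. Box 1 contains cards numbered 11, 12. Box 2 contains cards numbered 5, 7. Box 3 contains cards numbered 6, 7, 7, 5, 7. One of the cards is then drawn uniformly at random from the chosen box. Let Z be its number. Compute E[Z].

239/30

E[Z | box 1] = (11+12)/2 = 23/2.
E[Z | box 2] = (5+7)/2 = 6.
E[Z | box 3] = (6+7+7+5+7)/5 = 32/5.
E[Z] = (1/3)·(23/2) + (1/3)·(6) + (1/3)·(32/5) = 239/30.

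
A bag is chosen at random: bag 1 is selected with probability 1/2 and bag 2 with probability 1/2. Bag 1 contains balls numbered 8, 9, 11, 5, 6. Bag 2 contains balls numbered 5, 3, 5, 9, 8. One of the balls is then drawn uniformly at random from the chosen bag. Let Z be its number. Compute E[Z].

E[Z | bag 1] = (8+9+11+5+6)/5 = 39/5.
E[Z | bag 2] = (5+3+5+9+8)/5 = 6.
By the law of total expectation,
E[Z] = (1/2)·(39/5) + (1/2)·(6) = 69/10.

69/10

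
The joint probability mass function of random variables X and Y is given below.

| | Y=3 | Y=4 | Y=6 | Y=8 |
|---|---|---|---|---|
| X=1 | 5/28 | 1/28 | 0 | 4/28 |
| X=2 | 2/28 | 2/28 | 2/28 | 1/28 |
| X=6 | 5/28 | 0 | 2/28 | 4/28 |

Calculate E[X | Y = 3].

P(Y = 3) = 3/7.
Σ X·P over the event = 1·(5/28) + 2·(2/28) + 6·(5/28) = 39/28.
E[X | Y = 3] = (39/28) / (3/7) = 13/4.

13/4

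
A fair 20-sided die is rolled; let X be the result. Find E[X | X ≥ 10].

15

Given X ≥ 10, X is equally likely to be any of {10, 11, 12, 13, 14, 15, 16, 17, 18, 19, 20}.
E[X | X ≥ 10] = (10 + 11 + 12 + 13 + 14 + 15 + 16 + 17 + 18 + 19 + 20) / 11 = 15.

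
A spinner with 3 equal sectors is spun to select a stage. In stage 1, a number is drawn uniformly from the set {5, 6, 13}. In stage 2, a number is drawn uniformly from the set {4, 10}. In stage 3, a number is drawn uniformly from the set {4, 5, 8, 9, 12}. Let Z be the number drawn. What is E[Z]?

E[Z | stage 1] = (5+6+13)/3 = 8.
E[Z | stage 2] = (4+10)/2 = 7.
E[Z | stage 3] = (4+5+8+9+12)/5 = 38/5.
By the law of total expectation,
E[Z] = (1/3)·(8) + (1/3)·(7) + (1/3)·(38/5) = 113/15.

113/15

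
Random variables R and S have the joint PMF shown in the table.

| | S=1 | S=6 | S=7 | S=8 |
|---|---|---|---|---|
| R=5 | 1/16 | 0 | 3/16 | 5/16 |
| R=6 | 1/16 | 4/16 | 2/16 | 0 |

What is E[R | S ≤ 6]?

P(S ≤ 6) = 3/8.
Σ R·P over the event = 5·(1/16) + 6·(1/16) + 6·(4/16) = 35/16.
E[R | S ≤ 6] = (35/16) / (3/8) = 35/6.

35/6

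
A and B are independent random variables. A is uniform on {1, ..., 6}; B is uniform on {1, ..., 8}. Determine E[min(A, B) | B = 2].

11/6

Outcomes with B = 2: (1,2), (2,2), (3,2), (4,2), (5,2), (6,2), each with probability 1/48.
E[min(A, B) | B = 2] = (1 + 2 + 2 + 2 + 2 + 2) / 6 = 11/6.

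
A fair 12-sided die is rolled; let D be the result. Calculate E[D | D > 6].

19/2

Given D > 6, D is equally likely to be any of {7, 8, 9, 10, 11, 12}.
E[D | D > 6] = (7 + 8 + 9 + 10 + 11 + 12) / 6 = 19/2.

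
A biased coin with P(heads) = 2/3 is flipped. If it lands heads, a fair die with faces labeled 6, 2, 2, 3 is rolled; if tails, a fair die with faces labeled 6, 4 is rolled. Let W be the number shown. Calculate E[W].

E[W | heads] = (6+2+2+3)/4 = 13/4.
E[W | tails] = (6+4)/2 = 5.
By the law of total expectation,
E[W] = (2/3)·(13/4) + (1/3)·(5) = 23/6.

23/6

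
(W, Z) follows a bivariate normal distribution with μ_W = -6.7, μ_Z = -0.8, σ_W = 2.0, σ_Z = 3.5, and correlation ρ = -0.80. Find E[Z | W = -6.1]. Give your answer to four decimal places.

-1.6400

For a bivariate normal, E[Z | W=x] = μ_Z + ρ·(σ_Z/σ_W)·(x − μ_W).
E[Z | W=-6.1] = -0.8 + (-0.80)·(3.5/2.0)·(-6.1 − (-6.7)) = -0.8 + (-1.4)·(0.6) = -1.6400.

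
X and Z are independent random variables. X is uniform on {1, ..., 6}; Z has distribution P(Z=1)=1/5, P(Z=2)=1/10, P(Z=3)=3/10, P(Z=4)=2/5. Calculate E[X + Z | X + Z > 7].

P(X + Z > 7) = 19/60.
Summing (X+Z)·P(x,y) over outcomes with X + Z > 7 gives 167/60.
E[X + Z | X + Z > 7] = (167/60) / (19/60) = 167/19.

167/19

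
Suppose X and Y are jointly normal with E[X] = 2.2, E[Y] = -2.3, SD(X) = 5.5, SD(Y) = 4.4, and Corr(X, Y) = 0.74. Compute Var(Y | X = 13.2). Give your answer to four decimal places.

For a bivariate normal, Var(Y | X=x) = σ_Y²(1 − ρ²).
Var(Y | X=13.2) = (4.4)²·(1 − (0.74)²) = 19.36·0.4524 = 8.7585.

8.7585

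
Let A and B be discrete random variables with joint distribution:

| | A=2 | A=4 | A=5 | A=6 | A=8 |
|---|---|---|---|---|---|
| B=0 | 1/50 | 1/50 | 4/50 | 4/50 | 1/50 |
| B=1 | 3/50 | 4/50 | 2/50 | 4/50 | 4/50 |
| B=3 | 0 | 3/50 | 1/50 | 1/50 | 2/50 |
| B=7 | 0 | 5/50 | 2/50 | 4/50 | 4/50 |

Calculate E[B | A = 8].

38/11

P(A = 8) = 11/50.
Σ B·P over the event = 0·(1/50) + 1·(4/50) + 3·(2/50) + 7·(4/50) = 19/25.
E[B | A = 8] = (19/25) / (11/50) = 38/11.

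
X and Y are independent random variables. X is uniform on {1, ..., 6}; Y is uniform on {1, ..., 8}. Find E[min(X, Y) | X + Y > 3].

26/9

P(X + Y > 3) = 15/16.
Summing min(X,Y)·P(x,y) over outcomes with X + Y > 3 gives 65/24.
E[min(X, Y) | X + Y > 3] = (65/24) / (15/16) = 26/9.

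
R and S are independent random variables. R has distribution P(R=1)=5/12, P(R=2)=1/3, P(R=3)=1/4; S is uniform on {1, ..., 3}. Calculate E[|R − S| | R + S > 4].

P(R + S > 4) = 5/18.
Summing |R−S|·P(x,y) over outcomes with R + S > 4 gives 7/36.
E[|R − S| | R + S > 4] = (7/36) / (5/18) = 7/10.

7/10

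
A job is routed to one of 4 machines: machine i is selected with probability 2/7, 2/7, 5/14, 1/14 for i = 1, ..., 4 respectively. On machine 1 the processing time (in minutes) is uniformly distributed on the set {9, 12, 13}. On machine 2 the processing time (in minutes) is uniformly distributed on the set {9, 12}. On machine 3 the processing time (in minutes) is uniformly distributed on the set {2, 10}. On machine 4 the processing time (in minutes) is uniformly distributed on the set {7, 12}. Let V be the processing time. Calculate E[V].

761/84

E[V | machine 1] = (9+12+13)/3 = 34/3.
E[V | machine 2] = (9+12)/2 = 21/2.
E[V | machine 3] = (2+10)/2 = 6.
E[V | machine 4] = (7+12)/2 = 19/2.
E[V] = (2/7)·(34/3) + (2/7)·(21/2) + (5/14)·(6) + (1/14)·(19/2) = 761/84.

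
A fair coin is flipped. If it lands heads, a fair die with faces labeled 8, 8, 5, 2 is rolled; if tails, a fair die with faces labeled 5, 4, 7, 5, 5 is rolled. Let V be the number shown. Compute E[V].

E[V | heads] = (8+8+5+2)/4 = 23/4.
E[V | tails] = (5+4+7+5+5)/5 = 26/5.
E[V] = (1/2)·(23/4) + (1/2)·(26/5) = 219/40.

219/40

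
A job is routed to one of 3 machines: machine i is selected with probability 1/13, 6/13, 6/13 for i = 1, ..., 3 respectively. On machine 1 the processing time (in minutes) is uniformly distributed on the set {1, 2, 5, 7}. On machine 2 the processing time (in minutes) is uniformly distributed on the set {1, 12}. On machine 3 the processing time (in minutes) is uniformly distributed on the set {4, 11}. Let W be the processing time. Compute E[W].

27/4

E[W | machine 1] = (1+2+5+7)/4 = 15/4.
E[W | machine 2] = (1+12)/2 = 13/2.
E[W | machine 3] = (4+11)/2 = 15/2.
E[W] = (1/13)·(15/4) + (6/13)·(13/2) + (6/13)·(15/2) = 27/4.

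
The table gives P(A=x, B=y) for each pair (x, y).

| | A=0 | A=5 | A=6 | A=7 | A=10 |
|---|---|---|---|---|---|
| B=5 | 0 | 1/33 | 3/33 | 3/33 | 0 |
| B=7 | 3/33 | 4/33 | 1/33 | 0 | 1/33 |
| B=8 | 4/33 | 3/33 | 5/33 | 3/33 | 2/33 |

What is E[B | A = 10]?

P(A = 10) = 1/11.
Σ B·P over the event = 7·(1/33) + 8·(2/33) = 23/33.
E[B | A = 10] = (23/33) / (1/11) = 23/3.

23/3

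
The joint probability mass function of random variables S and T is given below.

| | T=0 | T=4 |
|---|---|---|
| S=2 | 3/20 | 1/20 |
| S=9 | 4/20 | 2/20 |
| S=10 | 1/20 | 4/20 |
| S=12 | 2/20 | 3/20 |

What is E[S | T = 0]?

P(T = 0) = 1/2.
Σ S·P over the event = 2·(3/20) + 9·(4/20) + 10·(1/20) + 12·(2/20) = 19/5.
E[S | T = 0] = (19/5) / (1/2) = 38/5.

38/5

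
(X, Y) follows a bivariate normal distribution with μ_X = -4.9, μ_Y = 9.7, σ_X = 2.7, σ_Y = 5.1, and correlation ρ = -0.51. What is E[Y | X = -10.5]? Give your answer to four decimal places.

The regression of Y on X has slope ρ·σ_Y/σ_X and passes through (μ_X, μ_Y).
E[Y | X=-10.5] = 9.7 + (-0.51)·(5.1/2.7)·(-10.5 − (-4.9)) = 9.7 + (-0.963333)·(-5.6) = 15.0947.

15.0947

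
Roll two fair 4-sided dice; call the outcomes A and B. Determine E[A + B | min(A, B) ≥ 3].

P(min(A, B) ≥ 3) = 1/4.
Summing (A+B)·P(x,y) over outcomes with min(A, B) ≥ 3 gives 7/4.
E[A + B | min(A, B) ≥ 3] = (7/4) / (1/4) = 7.

7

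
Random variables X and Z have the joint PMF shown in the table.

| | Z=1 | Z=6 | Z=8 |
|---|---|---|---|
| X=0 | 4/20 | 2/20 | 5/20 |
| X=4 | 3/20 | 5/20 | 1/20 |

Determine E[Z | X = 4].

P(X = 4) = 9/20.
Σ Z·P over the event = 1·(3/20) + 6·(5/20) + 8·(1/20) = 41/20.
E[Z | X = 4] = (41/20) / (9/20) = 41/9.

41/9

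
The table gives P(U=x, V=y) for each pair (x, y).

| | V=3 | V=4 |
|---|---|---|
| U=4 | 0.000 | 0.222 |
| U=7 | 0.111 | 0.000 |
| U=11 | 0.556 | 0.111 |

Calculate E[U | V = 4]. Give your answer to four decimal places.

P(V = 4) = 0.333.
Σ U·P over the event = 4·(0.222) + 11·(0.111) = 2.109.
E[U | V = 4] = (2.109) / (0.333) = 6.3333.

6.3333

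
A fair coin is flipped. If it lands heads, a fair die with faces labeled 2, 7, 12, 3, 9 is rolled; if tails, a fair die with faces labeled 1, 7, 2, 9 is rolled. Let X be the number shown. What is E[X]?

227/40

E[X | heads] = (2+7+12+3+9)/5 = 33/5.
E[X | tails] = (1+7+2+9)/4 = 19/4.
By the law of total expectation,
E[X] = (1/2)·(33/5) + (1/2)·(19/4) = 227/40.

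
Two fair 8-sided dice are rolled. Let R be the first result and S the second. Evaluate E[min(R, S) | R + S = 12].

24/5

P(R + S = 12) = 5/64.
Summing min(R,S)·P(x,y) over outcomes with R + S = 12 gives 3/8.
E[min(R, S) | R + S = 12] = (3/8) / (5/64) = 24/5.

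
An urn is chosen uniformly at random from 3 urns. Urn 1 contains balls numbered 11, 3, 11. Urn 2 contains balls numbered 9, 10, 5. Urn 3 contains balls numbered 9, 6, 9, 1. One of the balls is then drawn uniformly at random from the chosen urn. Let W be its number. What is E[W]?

271/36

E[W | urn 1] = (11+3+11)/3 = 25/3.
E[W | urn 2] = (9+10+5)/3 = 8.
E[W | urn 3] = (9+6+9+1)/4 = 25/4.
By the law of total expectation,
E[W] = (1/3)·(25/3) + (1/3)·(8) + (1/3)·(25/4) = 271/36.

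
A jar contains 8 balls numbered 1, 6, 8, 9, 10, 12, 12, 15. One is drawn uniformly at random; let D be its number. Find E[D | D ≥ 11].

13

P(D ≥ 11) = 3/8.
Σ over the event: 12·1/4 + 15·1/8 = 39/8.
E[D | D ≥ 11] = (39/8) / (3/8) = 13.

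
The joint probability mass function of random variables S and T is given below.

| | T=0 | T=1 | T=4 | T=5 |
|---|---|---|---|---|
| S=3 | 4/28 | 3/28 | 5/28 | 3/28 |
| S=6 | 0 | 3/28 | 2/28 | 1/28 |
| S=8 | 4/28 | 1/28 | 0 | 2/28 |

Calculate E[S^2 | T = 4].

P(T = 4) = 1/4.
Σ S^2·P over the event = 9·(5/28) + 36·(2/28) = 117/28.
E[S^2 | T = 4] = (117/28) / (1/4) = 117/7.

117/7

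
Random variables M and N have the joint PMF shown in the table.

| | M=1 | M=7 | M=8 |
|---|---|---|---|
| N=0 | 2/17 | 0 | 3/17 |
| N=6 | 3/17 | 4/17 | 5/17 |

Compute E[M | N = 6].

P(N = 6) = 12/17.
Σ M·P over the event = 1·(3/17) + 7·(4/17) + 8·(5/17) = 71/17.
E[M | N = 6] = (71/17) / (12/17) = 71/12.

71/12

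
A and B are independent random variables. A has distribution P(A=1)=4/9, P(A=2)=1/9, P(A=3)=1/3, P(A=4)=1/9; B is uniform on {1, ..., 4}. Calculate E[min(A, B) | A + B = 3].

P(A + B = 3) = 5/36.
Summing min(A,B)·P(x,y) over outcomes with A + B = 3 gives 5/36.
E[min(A, B) | A + B = 3] = (5/36) / (5/36) = 1.

1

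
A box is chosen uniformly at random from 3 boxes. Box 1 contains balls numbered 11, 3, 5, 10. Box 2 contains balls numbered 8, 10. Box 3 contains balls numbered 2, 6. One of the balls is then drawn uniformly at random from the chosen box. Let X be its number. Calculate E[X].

27/4

E[X | box 1] = (11+3+5+10)/4 = 29/4.
E[X | box 2] = (8+10)/2 = 9.
E[X | box 3] = (2+6)/2 = 4.
By the law of total expectation,
E[X] = (1/3)·(29/4) + (1/3)·(9) + (1/3)·(4) = 27/4.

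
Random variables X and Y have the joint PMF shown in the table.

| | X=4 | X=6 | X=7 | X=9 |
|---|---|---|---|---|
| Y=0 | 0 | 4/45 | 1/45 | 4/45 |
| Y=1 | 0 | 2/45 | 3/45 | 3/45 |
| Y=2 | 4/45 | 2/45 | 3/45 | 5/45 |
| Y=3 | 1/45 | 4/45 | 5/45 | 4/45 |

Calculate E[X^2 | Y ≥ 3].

729/14

P(Y ≥ 3) = 14/45.
Σ X^2·P over the event = 16·(1/45) + 36·(4/45) + 49·(5/45) + 81·(4/45) = 81/5.
E[X^2 | Y ≥ 3] = (81/5) / (14/45) = 729/14.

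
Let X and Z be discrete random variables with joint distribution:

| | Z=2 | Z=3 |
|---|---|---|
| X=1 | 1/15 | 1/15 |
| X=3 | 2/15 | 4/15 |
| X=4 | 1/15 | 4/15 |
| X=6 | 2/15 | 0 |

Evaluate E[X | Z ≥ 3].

P(Z ≥ 3) = 3/5.
Σ X·P over the event = 1·(1/15) + 3·(4/15) + 4·(4/15) = 29/15.
E[X | Z ≥ 3] = (29/15) / (3/5) = 29/9.

29/9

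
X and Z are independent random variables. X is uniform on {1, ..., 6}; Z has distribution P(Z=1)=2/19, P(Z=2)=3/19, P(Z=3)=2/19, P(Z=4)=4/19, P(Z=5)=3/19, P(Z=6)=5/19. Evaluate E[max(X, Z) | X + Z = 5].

P(X + Z = 5) = 11/114.
Summing max(X,Z)·P(x,y) over outcomes with X + Z = 5 gives 13/38.
E[max(X, Z) | X + Z = 5] = (13/38) / (11/114) = 39/11.

39/11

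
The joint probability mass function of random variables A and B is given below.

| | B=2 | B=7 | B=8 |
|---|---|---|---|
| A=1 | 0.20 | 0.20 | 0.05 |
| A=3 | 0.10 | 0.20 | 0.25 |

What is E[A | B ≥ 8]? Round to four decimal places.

P(B ≥ 8) = 0.30.
Σ A·P over the event = 1·(0.05) + 3·(0.25) = 0.80.
E[A | B ≥ 8] = (0.80) / (0.30) = 2.6667.

2.6667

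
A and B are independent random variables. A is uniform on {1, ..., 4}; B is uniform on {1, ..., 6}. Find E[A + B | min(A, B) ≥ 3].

8

P(min(A, B) ≥ 3) = 1/3.
Summing (A+B)·P(x,y) over outcomes with min(A, B) ≥ 3 gives 8/3.
E[A + B | min(A, B) ≥ 3] = (8/3) / (1/3) = 8.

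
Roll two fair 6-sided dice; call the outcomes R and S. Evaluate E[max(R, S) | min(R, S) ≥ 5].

23/4

Outcomes with min(R, S) ≥ 5: (5,5), (5,6), (6,5), (6,6), each with probability 1/36.
E[max(R, S) | min(R, S) ≥ 5] = (5 + 6 + 6 + 6) / 4 = 23/4.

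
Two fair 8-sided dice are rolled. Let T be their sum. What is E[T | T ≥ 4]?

568/61

P(T ≥ 4) = 61/64.
E[T | T ≥ 4] = (71/8) / (61/64) = 568/61.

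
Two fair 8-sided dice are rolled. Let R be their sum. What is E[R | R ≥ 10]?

P(R ≥ 10) = 7/16.
Σ over the event: 10·7/64 + 11·3/32 + 12·5/64 + 13·1/16 + 14·3/64 + 15·1/32 + 16·1/64 = 21/4.
E[R | R ≥ 10] = (21/4) / (7/16) = 12.

12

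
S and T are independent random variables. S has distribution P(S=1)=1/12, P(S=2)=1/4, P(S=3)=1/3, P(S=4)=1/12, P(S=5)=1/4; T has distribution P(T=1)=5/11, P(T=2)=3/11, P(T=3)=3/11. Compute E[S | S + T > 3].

380/109

P(S + T > 3) = 109/132.
Summing S·P(x,y) over outcomes with S + T > 3 gives 95/33.
E[S | S + T > 3] = (95/33) / (109/132) = 380/109.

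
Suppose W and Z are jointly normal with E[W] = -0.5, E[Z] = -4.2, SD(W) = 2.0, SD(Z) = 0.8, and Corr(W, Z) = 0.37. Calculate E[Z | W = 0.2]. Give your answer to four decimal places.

For a bivariate normal, E[Z | W=x] = μ_Z + ρ·(σ_Z/σ_W)·(x − μ_W).
E[Z | W=0.2] = -4.2 + (0.37)·(0.8/2.0)·(0.2 − (-0.5)) = -4.2 + (0.148)·(0.7) = -4.0964.

-4.0964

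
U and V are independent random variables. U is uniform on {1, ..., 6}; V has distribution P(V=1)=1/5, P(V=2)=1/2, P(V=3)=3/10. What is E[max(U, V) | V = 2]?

P(V = 2) = 1/2.
Summing max(U,V)·P(x,y) over outcomes with V = 2 gives 11/6.
E[max(U, V) | V = 2] = (11/6) / (1/2) = 11/3.

11/3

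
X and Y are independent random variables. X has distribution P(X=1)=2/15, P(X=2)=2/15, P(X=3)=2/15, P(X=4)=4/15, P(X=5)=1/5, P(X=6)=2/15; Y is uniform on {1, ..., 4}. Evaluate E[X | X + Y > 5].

P(X + Y > 5) = 19/30.
Summing X·P(x,y) over outcomes with X + Y > 5 gives 43/15.
E[X | X + Y > 5] = (43/15) / (19/30) = 86/19.

86/19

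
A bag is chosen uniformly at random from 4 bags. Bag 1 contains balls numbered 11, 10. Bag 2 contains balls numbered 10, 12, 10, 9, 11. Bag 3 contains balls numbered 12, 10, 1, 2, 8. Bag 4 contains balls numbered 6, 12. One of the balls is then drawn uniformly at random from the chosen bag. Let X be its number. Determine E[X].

73/8

E[X | bag 1] = (11+10)/2 = 21/2.
E[X | bag 2] = (10+12+10+9+11)/5 = 52/5.
E[X | bag 3] = (12+10+1+2+8)/5 = 33/5.
E[X | bag 4] = (6+12)/2 = 9.
E[X] = (1/4)·(21/2) + (1/4)·(52/5) + (1/4)·(33/5) + (1/4)·(9) = 73/8.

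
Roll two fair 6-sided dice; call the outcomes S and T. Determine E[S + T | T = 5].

17/2

Outcomes with T = 5: (1,5), (2,5), (3,5), (4,5), (5,5), (6,5), each with probability 1/36.
E[S + T | T = 5] = (6 + 7 + 8 + 9 + 10 + 11) / 6 = 17/2.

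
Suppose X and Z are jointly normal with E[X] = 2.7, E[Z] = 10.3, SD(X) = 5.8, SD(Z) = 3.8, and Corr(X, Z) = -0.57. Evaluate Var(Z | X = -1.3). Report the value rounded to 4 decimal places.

9.7484

The conditional variance in a bivariate normal is σ_Z²(1 − ρ²), independent of x.
Var(Z | X=-1.3) = (3.8)²·(1 − (-0.57)²) = 14.44·0.6751 = 9.7484.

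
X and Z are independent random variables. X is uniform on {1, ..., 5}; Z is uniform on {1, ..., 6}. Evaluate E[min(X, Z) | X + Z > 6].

P(X + Z > 6) = 1/2.
Summing min(X,Z)·P(x,y) over outcomes with X + Z > 6 gives 8/5.
E[min(X, Z) | X + Z > 6] = (8/5) / (1/2) = 16/5.

16/5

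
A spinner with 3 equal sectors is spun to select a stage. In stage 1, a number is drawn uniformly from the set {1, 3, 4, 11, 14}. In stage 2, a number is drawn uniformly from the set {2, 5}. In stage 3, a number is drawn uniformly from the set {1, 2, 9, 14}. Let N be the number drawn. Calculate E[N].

83/15

E[N | stage 1] = (1+3+4+11+14)/5 = 33/5.
E[N | stage 2] = (2+5)/2 = 7/2.
E[N | stage 3] = (1+2+9+14)/4 = 13/2.
By the law of total expectation,
E[N] = (1/3)·(33/5) + (1/3)·(7/2) + (1/3)·(13/2) = 83/15.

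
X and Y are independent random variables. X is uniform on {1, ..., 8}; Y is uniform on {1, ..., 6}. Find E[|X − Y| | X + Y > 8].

8/3

P(X + Y > 8) = 7/16.
Summing |X−Y|·P(x,y) over outcomes with X + Y > 8 gives 7/6.
E[|X − Y| | X + Y > 8] = (7/6) / (7/16) = 8/3.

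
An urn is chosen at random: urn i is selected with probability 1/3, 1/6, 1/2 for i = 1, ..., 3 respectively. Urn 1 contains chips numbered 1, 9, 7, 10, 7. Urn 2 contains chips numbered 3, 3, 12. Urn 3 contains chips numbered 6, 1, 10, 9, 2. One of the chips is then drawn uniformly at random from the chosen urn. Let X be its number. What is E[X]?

E[X | urn 1] = (1+9+7+10+7)/5 = 34/5.
E[X | urn 2] = (3+3+12)/3 = 6.
E[X | urn 3] = (6+1+10+9+2)/5 = 28/5.
By the law of total expectation,
E[X] = (1/3)·(34/5) + (1/6)·(6) + (1/2)·(28/5) = 91/15.

91/15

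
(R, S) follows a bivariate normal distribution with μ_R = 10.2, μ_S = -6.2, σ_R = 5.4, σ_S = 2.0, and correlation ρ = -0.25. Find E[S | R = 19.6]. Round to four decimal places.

-7.0704

E[S | R=x] = μ_S + ρ(σ_S/σ_R)(x − μ_R) for jointly normal variables.
E[S | R=19.6] = -6.2 + (-0.25)·(2.0/5.4)·(19.6 − (10.2)) = -6.2 + (-0.092593)·(9.4) = -7.0704.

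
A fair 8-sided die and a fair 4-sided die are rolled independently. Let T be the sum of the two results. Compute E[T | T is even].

P(T is even) = 1/2.
Σ over the event: 2·1/32 + 4·3/32 + 6·1/8 + 8·1/8 + 10·3/32 + 12·1/32 = 7/2.
E[T | T is even] = (7/2) / (1/2) = 7.

7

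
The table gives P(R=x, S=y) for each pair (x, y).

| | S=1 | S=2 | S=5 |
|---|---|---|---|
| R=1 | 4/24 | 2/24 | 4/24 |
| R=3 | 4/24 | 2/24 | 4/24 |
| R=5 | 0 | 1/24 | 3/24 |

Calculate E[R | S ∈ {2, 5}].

P(S ∈ {2, 5}) = 2/3.
Σ R·P over the event = 1·(2/24) + 1·(4/24) + 3·(2/24) + 3·(4/24) + 5·(1/24) + 5·(3/24) = 11/6.
E[R | S ∈ {2, 5}] = (11/6) / (2/3) = 11/4.

11/4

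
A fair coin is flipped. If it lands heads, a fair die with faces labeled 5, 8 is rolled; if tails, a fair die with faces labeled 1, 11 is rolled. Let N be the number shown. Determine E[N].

25/4

E[N | heads] = (5+8)/2 = 13/2.
E[N | tails] = (1+11)/2 = 6.
By the law of total expectation,
E[N] = (1/2)·(13/2) + (1/2)·(6) = 25/4.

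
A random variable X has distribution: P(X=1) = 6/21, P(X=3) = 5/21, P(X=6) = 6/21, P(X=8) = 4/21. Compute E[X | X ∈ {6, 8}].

34/5

P(X ∈ {6, 8}) = 10/21.
Σ over the event: 6·2/7 + 8·4/21 = 68/21.
E[X | X ∈ {6, 8}] = (68/21) / (10/21) = 34/5.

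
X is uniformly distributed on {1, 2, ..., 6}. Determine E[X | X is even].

4

Given X is even, X is equally likely to be any of {2, 4, 6}.
E[X | X is even] = (2 + 4 + 6) / 3 = 4.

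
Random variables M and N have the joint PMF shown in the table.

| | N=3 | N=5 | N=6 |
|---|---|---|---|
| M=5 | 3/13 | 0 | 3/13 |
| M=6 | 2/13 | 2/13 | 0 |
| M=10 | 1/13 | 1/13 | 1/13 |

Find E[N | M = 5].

P(M = 5) = 6/13.
Summing N·P(M=x,N=y) over the conditioning event gives 27/13.
E[N | M = 5] = (27/13) / (6/13) = 9/2.

9/2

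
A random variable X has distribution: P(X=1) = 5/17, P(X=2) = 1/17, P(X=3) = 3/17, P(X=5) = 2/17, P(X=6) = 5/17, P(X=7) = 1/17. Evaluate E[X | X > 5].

P(X > 5) = 6/17.
Σ over the event: 6·5/17 + 7·1/17 = 37/17.
E[X | X > 5] = (37/17) / (6/17) = 37/6.

37/6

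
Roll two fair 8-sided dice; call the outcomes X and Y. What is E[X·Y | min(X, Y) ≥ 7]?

Outcomes with min(X, Y) ≥ 7: (7,7), (7,8), (8,7), (8,8), each with probability 1/64.
E[X·Y | min(X, Y) ≥ 7] = (49 + 56 + 56 + 64) / 4 = 225/4.

225/4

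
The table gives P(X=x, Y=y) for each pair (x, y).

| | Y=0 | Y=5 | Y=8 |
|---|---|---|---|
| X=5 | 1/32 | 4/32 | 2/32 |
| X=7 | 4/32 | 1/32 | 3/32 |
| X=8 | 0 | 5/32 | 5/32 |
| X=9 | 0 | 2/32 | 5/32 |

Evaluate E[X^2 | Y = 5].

631/12

P(Y = 5) = 3/8.
Σ X^2·P over the event = 25·(4/32) + 49·(1/32) + 64·(5/32) + 81·(2/32) = 631/32.
E[X^2 | Y = 5] = (631/32) / (3/8) = 631/12.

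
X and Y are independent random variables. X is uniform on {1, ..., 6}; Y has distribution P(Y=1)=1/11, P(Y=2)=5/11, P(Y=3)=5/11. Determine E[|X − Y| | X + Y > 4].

P(X + Y > 4) = 8/11.
Summing |X−Y|·P(x,y) over outcomes with X + Y > 4 gives 97/66.
E[|X − Y| | X + Y > 4] = (97/66) / (8/11) = 97/48.

97/48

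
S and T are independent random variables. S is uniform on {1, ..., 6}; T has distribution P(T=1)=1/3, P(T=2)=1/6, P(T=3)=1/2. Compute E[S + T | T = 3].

P(T = 3) = 1/2.
Summing (S+T)·P(x,y) over outcomes with T = 3 gives 13/4.
E[S + T | T = 3] = (13/4) / (1/2) = 13/2.

13/2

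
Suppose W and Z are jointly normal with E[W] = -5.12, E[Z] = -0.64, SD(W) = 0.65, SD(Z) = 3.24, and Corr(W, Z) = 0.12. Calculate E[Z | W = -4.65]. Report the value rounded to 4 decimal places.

For a bivariate normal, E[Z | W=x] = μ_Z + ρ·(σ_Z/σ_W)·(x − μ_W).
E[Z | W=-4.65] = -0.64 + (0.12)·(3.24/0.65)·(-4.65 − (-5.12)) = -0.64 + (0.59815)·(0.47) = -0.3589.

-0.3589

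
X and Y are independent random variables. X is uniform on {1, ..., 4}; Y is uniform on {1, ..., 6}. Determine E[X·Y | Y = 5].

P(Y = 5) = 1/6.
Summing XY·P(x,y) over outcomes with Y = 5 gives 25/12.
E[X·Y | Y = 5] = (25/12) / (1/6) = 25/2.

25/2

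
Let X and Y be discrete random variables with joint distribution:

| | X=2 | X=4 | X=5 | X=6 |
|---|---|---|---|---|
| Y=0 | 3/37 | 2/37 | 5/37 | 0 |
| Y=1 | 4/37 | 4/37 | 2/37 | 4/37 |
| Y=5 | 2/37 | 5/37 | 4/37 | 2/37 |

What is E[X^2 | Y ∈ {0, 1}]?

443/24

P(Y ∈ {0, 1}) = 24/37.
Σ X^2·P over the event = 4·(3/37) + 4·(4/37) + 16·(2/37) + 16·(4/37) + 25·(5/37) + 25·(2/37) + 36·(4/37) = 443/37.
E[X^2 | Y ∈ {0, 1}] = (443/37) / (24/37) = 443/24.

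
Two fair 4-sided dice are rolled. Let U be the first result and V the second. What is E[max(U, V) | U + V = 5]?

Outcomes with U + V = 5: (1,4), (2,3), (3,2), (4,1), each with probability 1/16.
E[max(U, V) | U + V = 5] = (4 + 3 + 3 + 4) / 4 = 7/2.

7/2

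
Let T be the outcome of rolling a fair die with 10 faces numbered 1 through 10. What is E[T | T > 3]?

7

Given T > 3, T is equally likely to be any of {4, 5, 6, 7, 8, 9, 10}.
E[T | T > 3] = (4 + 5 + 6 + 7 + 8 + 9 + 10) / 7 = 7.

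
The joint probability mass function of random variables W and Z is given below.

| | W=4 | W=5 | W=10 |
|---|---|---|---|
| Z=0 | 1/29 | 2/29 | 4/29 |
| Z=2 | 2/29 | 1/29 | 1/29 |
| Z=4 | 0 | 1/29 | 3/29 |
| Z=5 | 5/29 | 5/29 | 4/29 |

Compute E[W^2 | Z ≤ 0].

P(Z ≤ 0) = 7/29.
Σ W^2·P over the event = 16·(1/29) + 25·(2/29) + 100·(4/29) = 466/29.
E[W^2 | Z ≤ 0] = (466/29) / (7/29) = 466/7.

466/7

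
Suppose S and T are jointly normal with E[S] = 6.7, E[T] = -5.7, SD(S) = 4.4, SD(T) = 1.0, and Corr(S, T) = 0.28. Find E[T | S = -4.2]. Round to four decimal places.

-6.3936

The regression of T on S has slope ρ·σ_T/σ_S and passes through (μ_S, μ_T).
E[T | S=-4.2] = -5.7 + (0.28)·(1.0/4.4)·(-4.2 − (6.7)) = -5.7 + (0.063636)·(-10.9) = -6.3936.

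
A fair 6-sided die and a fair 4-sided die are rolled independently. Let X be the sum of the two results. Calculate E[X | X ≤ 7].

46/9

P(X ≤ 7) = 3/4.
Σ over the event: 2·1/24 + 3·1/12 + 4·1/8 + 5·1/6 + 6·1/6 + 7·1/6 = 23/6.
E[X | X ≤ 7] = (23/6) / (3/4) = 46/9.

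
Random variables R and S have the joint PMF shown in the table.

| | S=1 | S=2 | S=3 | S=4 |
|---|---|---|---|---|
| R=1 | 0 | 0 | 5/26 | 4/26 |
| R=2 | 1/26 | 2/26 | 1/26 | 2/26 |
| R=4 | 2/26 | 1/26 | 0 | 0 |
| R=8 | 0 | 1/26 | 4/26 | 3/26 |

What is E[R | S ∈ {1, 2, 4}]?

29/8

P(S ∈ {1, 2, 4}) = 8/13.
Σ R·P over the event = 1·(4/26) + 2·(1/26) + 2·(2/26) + 2·(2/26) + 4·(2/26) + 4·(1/26) + 8·(1/26) + 8·(3/26) = 29/13.
E[R | S ∈ {1, 2, 4}] = (29/13) / (8/13) = 29/8.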